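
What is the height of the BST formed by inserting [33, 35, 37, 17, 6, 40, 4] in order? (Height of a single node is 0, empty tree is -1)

Insertion order: [33, 35, 37, 17, 6, 40, 4]
Tree (level-order array): [33, 17, 35, 6, None, None, 37, 4, None, None, 40]
Compute height bottom-up (empty subtree = -1):
  height(4) = 1 + max(-1, -1) = 0
  height(6) = 1 + max(0, -1) = 1
  height(17) = 1 + max(1, -1) = 2
  height(40) = 1 + max(-1, -1) = 0
  height(37) = 1 + max(-1, 0) = 1
  height(35) = 1 + max(-1, 1) = 2
  height(33) = 1 + max(2, 2) = 3
Height = 3


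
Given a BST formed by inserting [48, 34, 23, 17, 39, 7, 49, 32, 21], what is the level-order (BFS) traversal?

Tree insertion order: [48, 34, 23, 17, 39, 7, 49, 32, 21]
Tree (level-order array): [48, 34, 49, 23, 39, None, None, 17, 32, None, None, 7, 21]
BFS from the root, enqueuing left then right child of each popped node:
  queue [48] -> pop 48, enqueue [34, 49], visited so far: [48]
  queue [34, 49] -> pop 34, enqueue [23, 39], visited so far: [48, 34]
  queue [49, 23, 39] -> pop 49, enqueue [none], visited so far: [48, 34, 49]
  queue [23, 39] -> pop 23, enqueue [17, 32], visited so far: [48, 34, 49, 23]
  queue [39, 17, 32] -> pop 39, enqueue [none], visited so far: [48, 34, 49, 23, 39]
  queue [17, 32] -> pop 17, enqueue [7, 21], visited so far: [48, 34, 49, 23, 39, 17]
  queue [32, 7, 21] -> pop 32, enqueue [none], visited so far: [48, 34, 49, 23, 39, 17, 32]
  queue [7, 21] -> pop 7, enqueue [none], visited so far: [48, 34, 49, 23, 39, 17, 32, 7]
  queue [21] -> pop 21, enqueue [none], visited so far: [48, 34, 49, 23, 39, 17, 32, 7, 21]
Result: [48, 34, 49, 23, 39, 17, 32, 7, 21]


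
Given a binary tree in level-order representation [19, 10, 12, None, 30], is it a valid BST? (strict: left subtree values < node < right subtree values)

Level-order array: [19, 10, 12, None, 30]
Validate using subtree bounds (lo, hi): at each node, require lo < value < hi,
then recurse left with hi=value and right with lo=value.
Preorder trace (stopping at first violation):
  at node 19 with bounds (-inf, +inf): OK
  at node 10 with bounds (-inf, 19): OK
  at node 30 with bounds (10, 19): VIOLATION
Node 30 violates its bound: not (10 < 30 < 19).
Result: Not a valid BST


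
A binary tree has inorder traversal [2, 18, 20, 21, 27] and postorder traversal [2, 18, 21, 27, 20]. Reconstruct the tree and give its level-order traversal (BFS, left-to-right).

Inorder:   [2, 18, 20, 21, 27]
Postorder: [2, 18, 21, 27, 20]
Algorithm: postorder visits root last, so walk postorder right-to-left;
each value is the root of the current inorder slice — split it at that
value, recurse on the right subtree first, then the left.
Recursive splits:
  root=20; inorder splits into left=[2, 18], right=[21, 27]
  root=27; inorder splits into left=[21], right=[]
  root=21; inorder splits into left=[], right=[]
  root=18; inorder splits into left=[2], right=[]
  root=2; inorder splits into left=[], right=[]
Reconstructed level-order: [20, 18, 27, 2, 21]


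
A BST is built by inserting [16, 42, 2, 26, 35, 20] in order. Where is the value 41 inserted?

Starting tree (level order): [16, 2, 42, None, None, 26, None, 20, 35]
Insertion path: 16 -> 42 -> 26 -> 35
Result: insert 41 as right child of 35
Final tree (level order): [16, 2, 42, None, None, 26, None, 20, 35, None, None, None, 41]


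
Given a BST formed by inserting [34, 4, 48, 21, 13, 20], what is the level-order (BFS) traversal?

Tree insertion order: [34, 4, 48, 21, 13, 20]
Tree (level-order array): [34, 4, 48, None, 21, None, None, 13, None, None, 20]
BFS from the root, enqueuing left then right child of each popped node:
  queue [34] -> pop 34, enqueue [4, 48], visited so far: [34]
  queue [4, 48] -> pop 4, enqueue [21], visited so far: [34, 4]
  queue [48, 21] -> pop 48, enqueue [none], visited so far: [34, 4, 48]
  queue [21] -> pop 21, enqueue [13], visited so far: [34, 4, 48, 21]
  queue [13] -> pop 13, enqueue [20], visited so far: [34, 4, 48, 21, 13]
  queue [20] -> pop 20, enqueue [none], visited so far: [34, 4, 48, 21, 13, 20]
Result: [34, 4, 48, 21, 13, 20]


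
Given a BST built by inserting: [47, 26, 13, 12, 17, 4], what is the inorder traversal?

Tree insertion order: [47, 26, 13, 12, 17, 4]
Tree (level-order array): [47, 26, None, 13, None, 12, 17, 4]
Inorder traversal: [4, 12, 13, 17, 26, 47]


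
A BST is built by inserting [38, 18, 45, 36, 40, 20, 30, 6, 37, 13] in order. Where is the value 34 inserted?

Starting tree (level order): [38, 18, 45, 6, 36, 40, None, None, 13, 20, 37, None, None, None, None, None, 30]
Insertion path: 38 -> 18 -> 36 -> 20 -> 30
Result: insert 34 as right child of 30
Final tree (level order): [38, 18, 45, 6, 36, 40, None, None, 13, 20, 37, None, None, None, None, None, 30, None, None, None, 34]


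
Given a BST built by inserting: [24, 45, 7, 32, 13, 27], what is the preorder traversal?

Tree insertion order: [24, 45, 7, 32, 13, 27]
Tree (level-order array): [24, 7, 45, None, 13, 32, None, None, None, 27]
Preorder traversal: [24, 7, 13, 45, 32, 27]


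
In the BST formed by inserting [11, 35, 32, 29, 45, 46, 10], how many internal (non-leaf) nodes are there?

Tree built from: [11, 35, 32, 29, 45, 46, 10]
Tree (level-order array): [11, 10, 35, None, None, 32, 45, 29, None, None, 46]
Rule: An internal node has at least one child.
Per-node child counts:
  node 11: 2 child(ren)
  node 10: 0 child(ren)
  node 35: 2 child(ren)
  node 32: 1 child(ren)
  node 29: 0 child(ren)
  node 45: 1 child(ren)
  node 46: 0 child(ren)
Matching nodes: [11, 35, 32, 45]
Count of internal (non-leaf) nodes: 4


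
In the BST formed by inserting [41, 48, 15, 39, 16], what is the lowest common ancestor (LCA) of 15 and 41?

Tree insertion order: [41, 48, 15, 39, 16]
Tree (level-order array): [41, 15, 48, None, 39, None, None, 16]
In a BST, the LCA of p=15, q=41 is the first node v on the
root-to-leaf path with p <= v <= q (go left if both < v, right if both > v).
Walk from root:
  at 41: 15 <= 41 <= 41, this is the LCA
LCA = 41


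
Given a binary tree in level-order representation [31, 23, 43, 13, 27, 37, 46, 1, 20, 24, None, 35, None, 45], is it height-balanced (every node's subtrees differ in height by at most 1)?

Tree (level-order array): [31, 23, 43, 13, 27, 37, 46, 1, 20, 24, None, 35, None, 45]
Definition: a tree is height-balanced if, at every node, |h(left) - h(right)| <= 1 (empty subtree has height -1).
Bottom-up per-node check:
  node 1: h_left=-1, h_right=-1, diff=0 [OK], height=0
  node 20: h_left=-1, h_right=-1, diff=0 [OK], height=0
  node 13: h_left=0, h_right=0, diff=0 [OK], height=1
  node 24: h_left=-1, h_right=-1, diff=0 [OK], height=0
  node 27: h_left=0, h_right=-1, diff=1 [OK], height=1
  node 23: h_left=1, h_right=1, diff=0 [OK], height=2
  node 35: h_left=-1, h_right=-1, diff=0 [OK], height=0
  node 37: h_left=0, h_right=-1, diff=1 [OK], height=1
  node 45: h_left=-1, h_right=-1, diff=0 [OK], height=0
  node 46: h_left=0, h_right=-1, diff=1 [OK], height=1
  node 43: h_left=1, h_right=1, diff=0 [OK], height=2
  node 31: h_left=2, h_right=2, diff=0 [OK], height=3
All nodes satisfy the balance condition.
Result: Balanced


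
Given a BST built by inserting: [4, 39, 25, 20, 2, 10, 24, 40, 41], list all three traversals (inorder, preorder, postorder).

Tree insertion order: [4, 39, 25, 20, 2, 10, 24, 40, 41]
Tree (level-order array): [4, 2, 39, None, None, 25, 40, 20, None, None, 41, 10, 24]
Inorder (L, root, R): [2, 4, 10, 20, 24, 25, 39, 40, 41]
Preorder (root, L, R): [4, 2, 39, 25, 20, 10, 24, 40, 41]
Postorder (L, R, root): [2, 10, 24, 20, 25, 41, 40, 39, 4]


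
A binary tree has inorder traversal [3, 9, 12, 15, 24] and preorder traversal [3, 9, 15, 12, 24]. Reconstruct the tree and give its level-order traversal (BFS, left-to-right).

Inorder:  [3, 9, 12, 15, 24]
Preorder: [3, 9, 15, 12, 24]
Algorithm: preorder visits root first, so consume preorder in order;
for each root, split the current inorder slice at that value into
left-subtree inorder and right-subtree inorder, then recurse.
Recursive splits:
  root=3; inorder splits into left=[], right=[9, 12, 15, 24]
  root=9; inorder splits into left=[], right=[12, 15, 24]
  root=15; inorder splits into left=[12], right=[24]
  root=12; inorder splits into left=[], right=[]
  root=24; inorder splits into left=[], right=[]
Reconstructed level-order: [3, 9, 15, 12, 24]


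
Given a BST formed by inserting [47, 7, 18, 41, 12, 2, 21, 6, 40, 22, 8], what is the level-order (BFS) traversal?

Tree insertion order: [47, 7, 18, 41, 12, 2, 21, 6, 40, 22, 8]
Tree (level-order array): [47, 7, None, 2, 18, None, 6, 12, 41, None, None, 8, None, 21, None, None, None, None, 40, 22]
BFS from the root, enqueuing left then right child of each popped node:
  queue [47] -> pop 47, enqueue [7], visited so far: [47]
  queue [7] -> pop 7, enqueue [2, 18], visited so far: [47, 7]
  queue [2, 18] -> pop 2, enqueue [6], visited so far: [47, 7, 2]
  queue [18, 6] -> pop 18, enqueue [12, 41], visited so far: [47, 7, 2, 18]
  queue [6, 12, 41] -> pop 6, enqueue [none], visited so far: [47, 7, 2, 18, 6]
  queue [12, 41] -> pop 12, enqueue [8], visited so far: [47, 7, 2, 18, 6, 12]
  queue [41, 8] -> pop 41, enqueue [21], visited so far: [47, 7, 2, 18, 6, 12, 41]
  queue [8, 21] -> pop 8, enqueue [none], visited so far: [47, 7, 2, 18, 6, 12, 41, 8]
  queue [21] -> pop 21, enqueue [40], visited so far: [47, 7, 2, 18, 6, 12, 41, 8, 21]
  queue [40] -> pop 40, enqueue [22], visited so far: [47, 7, 2, 18, 6, 12, 41, 8, 21, 40]
  queue [22] -> pop 22, enqueue [none], visited so far: [47, 7, 2, 18, 6, 12, 41, 8, 21, 40, 22]
Result: [47, 7, 2, 18, 6, 12, 41, 8, 21, 40, 22]


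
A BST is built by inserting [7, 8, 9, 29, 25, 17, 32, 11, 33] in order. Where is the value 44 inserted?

Starting tree (level order): [7, None, 8, None, 9, None, 29, 25, 32, 17, None, None, 33, 11]
Insertion path: 7 -> 8 -> 9 -> 29 -> 32 -> 33
Result: insert 44 as right child of 33
Final tree (level order): [7, None, 8, None, 9, None, 29, 25, 32, 17, None, None, 33, 11, None, None, 44]


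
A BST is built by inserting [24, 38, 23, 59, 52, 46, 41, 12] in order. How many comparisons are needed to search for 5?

Search path for 5: 24 -> 23 -> 12
Found: False
Comparisons: 3


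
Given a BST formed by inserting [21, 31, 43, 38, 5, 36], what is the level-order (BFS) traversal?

Tree insertion order: [21, 31, 43, 38, 5, 36]
Tree (level-order array): [21, 5, 31, None, None, None, 43, 38, None, 36]
BFS from the root, enqueuing left then right child of each popped node:
  queue [21] -> pop 21, enqueue [5, 31], visited so far: [21]
  queue [5, 31] -> pop 5, enqueue [none], visited so far: [21, 5]
  queue [31] -> pop 31, enqueue [43], visited so far: [21, 5, 31]
  queue [43] -> pop 43, enqueue [38], visited so far: [21, 5, 31, 43]
  queue [38] -> pop 38, enqueue [36], visited so far: [21, 5, 31, 43, 38]
  queue [36] -> pop 36, enqueue [none], visited so far: [21, 5, 31, 43, 38, 36]
Result: [21, 5, 31, 43, 38, 36]


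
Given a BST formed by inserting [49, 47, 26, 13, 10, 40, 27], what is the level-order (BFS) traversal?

Tree insertion order: [49, 47, 26, 13, 10, 40, 27]
Tree (level-order array): [49, 47, None, 26, None, 13, 40, 10, None, 27]
BFS from the root, enqueuing left then right child of each popped node:
  queue [49] -> pop 49, enqueue [47], visited so far: [49]
  queue [47] -> pop 47, enqueue [26], visited so far: [49, 47]
  queue [26] -> pop 26, enqueue [13, 40], visited so far: [49, 47, 26]
  queue [13, 40] -> pop 13, enqueue [10], visited so far: [49, 47, 26, 13]
  queue [40, 10] -> pop 40, enqueue [27], visited so far: [49, 47, 26, 13, 40]
  queue [10, 27] -> pop 10, enqueue [none], visited so far: [49, 47, 26, 13, 40, 10]
  queue [27] -> pop 27, enqueue [none], visited so far: [49, 47, 26, 13, 40, 10, 27]
Result: [49, 47, 26, 13, 40, 10, 27]


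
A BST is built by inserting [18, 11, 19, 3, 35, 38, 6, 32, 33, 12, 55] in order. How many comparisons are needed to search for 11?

Search path for 11: 18 -> 11
Found: True
Comparisons: 2


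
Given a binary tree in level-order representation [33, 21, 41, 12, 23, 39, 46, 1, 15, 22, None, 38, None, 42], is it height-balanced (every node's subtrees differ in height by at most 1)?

Tree (level-order array): [33, 21, 41, 12, 23, 39, 46, 1, 15, 22, None, 38, None, 42]
Definition: a tree is height-balanced if, at every node, |h(left) - h(right)| <= 1 (empty subtree has height -1).
Bottom-up per-node check:
  node 1: h_left=-1, h_right=-1, diff=0 [OK], height=0
  node 15: h_left=-1, h_right=-1, diff=0 [OK], height=0
  node 12: h_left=0, h_right=0, diff=0 [OK], height=1
  node 22: h_left=-1, h_right=-1, diff=0 [OK], height=0
  node 23: h_left=0, h_right=-1, diff=1 [OK], height=1
  node 21: h_left=1, h_right=1, diff=0 [OK], height=2
  node 38: h_left=-1, h_right=-1, diff=0 [OK], height=0
  node 39: h_left=0, h_right=-1, diff=1 [OK], height=1
  node 42: h_left=-1, h_right=-1, diff=0 [OK], height=0
  node 46: h_left=0, h_right=-1, diff=1 [OK], height=1
  node 41: h_left=1, h_right=1, diff=0 [OK], height=2
  node 33: h_left=2, h_right=2, diff=0 [OK], height=3
All nodes satisfy the balance condition.
Result: Balanced


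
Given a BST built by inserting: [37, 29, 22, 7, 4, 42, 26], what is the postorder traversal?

Tree insertion order: [37, 29, 22, 7, 4, 42, 26]
Tree (level-order array): [37, 29, 42, 22, None, None, None, 7, 26, 4]
Postorder traversal: [4, 7, 26, 22, 29, 42, 37]


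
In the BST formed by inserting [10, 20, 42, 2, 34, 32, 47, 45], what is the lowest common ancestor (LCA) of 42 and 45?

Tree insertion order: [10, 20, 42, 2, 34, 32, 47, 45]
Tree (level-order array): [10, 2, 20, None, None, None, 42, 34, 47, 32, None, 45]
In a BST, the LCA of p=42, q=45 is the first node v on the
root-to-leaf path with p <= v <= q (go left if both < v, right if both > v).
Walk from root:
  at 10: both 42 and 45 > 10, go right
  at 20: both 42 and 45 > 20, go right
  at 42: 42 <= 42 <= 45, this is the LCA
LCA = 42


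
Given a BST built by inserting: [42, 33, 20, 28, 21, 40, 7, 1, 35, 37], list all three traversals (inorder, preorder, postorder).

Tree insertion order: [42, 33, 20, 28, 21, 40, 7, 1, 35, 37]
Tree (level-order array): [42, 33, None, 20, 40, 7, 28, 35, None, 1, None, 21, None, None, 37]
Inorder (L, root, R): [1, 7, 20, 21, 28, 33, 35, 37, 40, 42]
Preorder (root, L, R): [42, 33, 20, 7, 1, 28, 21, 40, 35, 37]
Postorder (L, R, root): [1, 7, 21, 28, 20, 37, 35, 40, 33, 42]


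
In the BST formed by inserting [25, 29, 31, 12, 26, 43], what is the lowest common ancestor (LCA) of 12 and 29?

Tree insertion order: [25, 29, 31, 12, 26, 43]
Tree (level-order array): [25, 12, 29, None, None, 26, 31, None, None, None, 43]
In a BST, the LCA of p=12, q=29 is the first node v on the
root-to-leaf path with p <= v <= q (go left if both < v, right if both > v).
Walk from root:
  at 25: 12 <= 25 <= 29, this is the LCA
LCA = 25


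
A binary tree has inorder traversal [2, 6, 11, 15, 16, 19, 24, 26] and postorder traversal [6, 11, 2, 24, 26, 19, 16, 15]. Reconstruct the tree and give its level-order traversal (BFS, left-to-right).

Inorder:   [2, 6, 11, 15, 16, 19, 24, 26]
Postorder: [6, 11, 2, 24, 26, 19, 16, 15]
Algorithm: postorder visits root last, so walk postorder right-to-left;
each value is the root of the current inorder slice — split it at that
value, recurse on the right subtree first, then the left.
Recursive splits:
  root=15; inorder splits into left=[2, 6, 11], right=[16, 19, 24, 26]
  root=16; inorder splits into left=[], right=[19, 24, 26]
  root=19; inorder splits into left=[], right=[24, 26]
  root=26; inorder splits into left=[24], right=[]
  root=24; inorder splits into left=[], right=[]
  root=2; inorder splits into left=[], right=[6, 11]
  root=11; inorder splits into left=[6], right=[]
  root=6; inorder splits into left=[], right=[]
Reconstructed level-order: [15, 2, 16, 11, 19, 6, 26, 24]


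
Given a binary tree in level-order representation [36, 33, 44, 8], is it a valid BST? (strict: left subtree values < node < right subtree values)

Level-order array: [36, 33, 44, 8]
Validate using subtree bounds (lo, hi): at each node, require lo < value < hi,
then recurse left with hi=value and right with lo=value.
Preorder trace (stopping at first violation):
  at node 36 with bounds (-inf, +inf): OK
  at node 33 with bounds (-inf, 36): OK
  at node 8 with bounds (-inf, 33): OK
  at node 44 with bounds (36, +inf): OK
No violation found at any node.
Result: Valid BST


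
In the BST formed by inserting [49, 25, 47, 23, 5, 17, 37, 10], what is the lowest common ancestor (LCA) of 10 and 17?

Tree insertion order: [49, 25, 47, 23, 5, 17, 37, 10]
Tree (level-order array): [49, 25, None, 23, 47, 5, None, 37, None, None, 17, None, None, 10]
In a BST, the LCA of p=10, q=17 is the first node v on the
root-to-leaf path with p <= v <= q (go left if both < v, right if both > v).
Walk from root:
  at 49: both 10 and 17 < 49, go left
  at 25: both 10 and 17 < 25, go left
  at 23: both 10 and 17 < 23, go left
  at 5: both 10 and 17 > 5, go right
  at 17: 10 <= 17 <= 17, this is the LCA
LCA = 17


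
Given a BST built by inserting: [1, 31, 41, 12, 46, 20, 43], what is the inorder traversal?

Tree insertion order: [1, 31, 41, 12, 46, 20, 43]
Tree (level-order array): [1, None, 31, 12, 41, None, 20, None, 46, None, None, 43]
Inorder traversal: [1, 12, 20, 31, 41, 43, 46]


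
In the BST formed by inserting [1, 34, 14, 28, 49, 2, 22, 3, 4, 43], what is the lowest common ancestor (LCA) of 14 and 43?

Tree insertion order: [1, 34, 14, 28, 49, 2, 22, 3, 4, 43]
Tree (level-order array): [1, None, 34, 14, 49, 2, 28, 43, None, None, 3, 22, None, None, None, None, 4]
In a BST, the LCA of p=14, q=43 is the first node v on the
root-to-leaf path with p <= v <= q (go left if both < v, right if both > v).
Walk from root:
  at 1: both 14 and 43 > 1, go right
  at 34: 14 <= 34 <= 43, this is the LCA
LCA = 34


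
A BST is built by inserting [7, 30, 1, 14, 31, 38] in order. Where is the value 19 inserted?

Starting tree (level order): [7, 1, 30, None, None, 14, 31, None, None, None, 38]
Insertion path: 7 -> 30 -> 14
Result: insert 19 as right child of 14
Final tree (level order): [7, 1, 30, None, None, 14, 31, None, 19, None, 38]


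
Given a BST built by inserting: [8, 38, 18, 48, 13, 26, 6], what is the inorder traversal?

Tree insertion order: [8, 38, 18, 48, 13, 26, 6]
Tree (level-order array): [8, 6, 38, None, None, 18, 48, 13, 26]
Inorder traversal: [6, 8, 13, 18, 26, 38, 48]


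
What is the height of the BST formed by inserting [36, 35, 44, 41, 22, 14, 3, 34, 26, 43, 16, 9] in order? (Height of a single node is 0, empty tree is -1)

Insertion order: [36, 35, 44, 41, 22, 14, 3, 34, 26, 43, 16, 9]
Tree (level-order array): [36, 35, 44, 22, None, 41, None, 14, 34, None, 43, 3, 16, 26, None, None, None, None, 9]
Compute height bottom-up (empty subtree = -1):
  height(9) = 1 + max(-1, -1) = 0
  height(3) = 1 + max(-1, 0) = 1
  height(16) = 1 + max(-1, -1) = 0
  height(14) = 1 + max(1, 0) = 2
  height(26) = 1 + max(-1, -1) = 0
  height(34) = 1 + max(0, -1) = 1
  height(22) = 1 + max(2, 1) = 3
  height(35) = 1 + max(3, -1) = 4
  height(43) = 1 + max(-1, -1) = 0
  height(41) = 1 + max(-1, 0) = 1
  height(44) = 1 + max(1, -1) = 2
  height(36) = 1 + max(4, 2) = 5
Height = 5


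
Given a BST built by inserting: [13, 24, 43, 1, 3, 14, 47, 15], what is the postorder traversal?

Tree insertion order: [13, 24, 43, 1, 3, 14, 47, 15]
Tree (level-order array): [13, 1, 24, None, 3, 14, 43, None, None, None, 15, None, 47]
Postorder traversal: [3, 1, 15, 14, 47, 43, 24, 13]


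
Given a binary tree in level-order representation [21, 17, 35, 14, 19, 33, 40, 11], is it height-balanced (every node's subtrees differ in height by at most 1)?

Tree (level-order array): [21, 17, 35, 14, 19, 33, 40, 11]
Definition: a tree is height-balanced if, at every node, |h(left) - h(right)| <= 1 (empty subtree has height -1).
Bottom-up per-node check:
  node 11: h_left=-1, h_right=-1, diff=0 [OK], height=0
  node 14: h_left=0, h_right=-1, diff=1 [OK], height=1
  node 19: h_left=-1, h_right=-1, diff=0 [OK], height=0
  node 17: h_left=1, h_right=0, diff=1 [OK], height=2
  node 33: h_left=-1, h_right=-1, diff=0 [OK], height=0
  node 40: h_left=-1, h_right=-1, diff=0 [OK], height=0
  node 35: h_left=0, h_right=0, diff=0 [OK], height=1
  node 21: h_left=2, h_right=1, diff=1 [OK], height=3
All nodes satisfy the balance condition.
Result: Balanced


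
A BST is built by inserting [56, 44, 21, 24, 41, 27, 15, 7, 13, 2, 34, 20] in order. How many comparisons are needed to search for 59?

Search path for 59: 56
Found: False
Comparisons: 1


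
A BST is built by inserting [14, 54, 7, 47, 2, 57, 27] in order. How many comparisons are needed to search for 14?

Search path for 14: 14
Found: True
Comparisons: 1


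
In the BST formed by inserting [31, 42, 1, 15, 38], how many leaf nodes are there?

Tree built from: [31, 42, 1, 15, 38]
Tree (level-order array): [31, 1, 42, None, 15, 38]
Rule: A leaf has 0 children.
Per-node child counts:
  node 31: 2 child(ren)
  node 1: 1 child(ren)
  node 15: 0 child(ren)
  node 42: 1 child(ren)
  node 38: 0 child(ren)
Matching nodes: [15, 38]
Count of leaf nodes: 2


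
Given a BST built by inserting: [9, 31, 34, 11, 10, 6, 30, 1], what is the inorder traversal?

Tree insertion order: [9, 31, 34, 11, 10, 6, 30, 1]
Tree (level-order array): [9, 6, 31, 1, None, 11, 34, None, None, 10, 30]
Inorder traversal: [1, 6, 9, 10, 11, 30, 31, 34]


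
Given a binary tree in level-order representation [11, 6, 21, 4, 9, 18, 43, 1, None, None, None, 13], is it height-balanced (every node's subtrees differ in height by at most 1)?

Tree (level-order array): [11, 6, 21, 4, 9, 18, 43, 1, None, None, None, 13]
Definition: a tree is height-balanced if, at every node, |h(left) - h(right)| <= 1 (empty subtree has height -1).
Bottom-up per-node check:
  node 1: h_left=-1, h_right=-1, diff=0 [OK], height=0
  node 4: h_left=0, h_right=-1, diff=1 [OK], height=1
  node 9: h_left=-1, h_right=-1, diff=0 [OK], height=0
  node 6: h_left=1, h_right=0, diff=1 [OK], height=2
  node 13: h_left=-1, h_right=-1, diff=0 [OK], height=0
  node 18: h_left=0, h_right=-1, diff=1 [OK], height=1
  node 43: h_left=-1, h_right=-1, diff=0 [OK], height=0
  node 21: h_left=1, h_right=0, diff=1 [OK], height=2
  node 11: h_left=2, h_right=2, diff=0 [OK], height=3
All nodes satisfy the balance condition.
Result: Balanced


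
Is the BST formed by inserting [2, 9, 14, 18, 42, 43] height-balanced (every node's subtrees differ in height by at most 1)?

Tree (level-order array): [2, None, 9, None, 14, None, 18, None, 42, None, 43]
Definition: a tree is height-balanced if, at every node, |h(left) - h(right)| <= 1 (empty subtree has height -1).
Bottom-up per-node check:
  node 43: h_left=-1, h_right=-1, diff=0 [OK], height=0
  node 42: h_left=-1, h_right=0, diff=1 [OK], height=1
  node 18: h_left=-1, h_right=1, diff=2 [FAIL (|-1-1|=2 > 1)], height=2
  node 14: h_left=-1, h_right=2, diff=3 [FAIL (|-1-2|=3 > 1)], height=3
  node 9: h_left=-1, h_right=3, diff=4 [FAIL (|-1-3|=4 > 1)], height=4
  node 2: h_left=-1, h_right=4, diff=5 [FAIL (|-1-4|=5 > 1)], height=5
Node 18 violates the condition: |-1 - 1| = 2 > 1.
Result: Not balanced


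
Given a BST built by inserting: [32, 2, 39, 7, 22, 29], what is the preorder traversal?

Tree insertion order: [32, 2, 39, 7, 22, 29]
Tree (level-order array): [32, 2, 39, None, 7, None, None, None, 22, None, 29]
Preorder traversal: [32, 2, 7, 22, 29, 39]


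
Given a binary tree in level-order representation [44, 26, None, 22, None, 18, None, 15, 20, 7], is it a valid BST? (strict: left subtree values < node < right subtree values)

Level-order array: [44, 26, None, 22, None, 18, None, 15, 20, 7]
Validate using subtree bounds (lo, hi): at each node, require lo < value < hi,
then recurse left with hi=value and right with lo=value.
Preorder trace (stopping at first violation):
  at node 44 with bounds (-inf, +inf): OK
  at node 26 with bounds (-inf, 44): OK
  at node 22 with bounds (-inf, 26): OK
  at node 18 with bounds (-inf, 22): OK
  at node 15 with bounds (-inf, 18): OK
  at node 7 with bounds (-inf, 15): OK
  at node 20 with bounds (18, 22): OK
No violation found at any node.
Result: Valid BST


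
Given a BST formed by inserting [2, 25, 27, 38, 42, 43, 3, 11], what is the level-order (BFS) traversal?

Tree insertion order: [2, 25, 27, 38, 42, 43, 3, 11]
Tree (level-order array): [2, None, 25, 3, 27, None, 11, None, 38, None, None, None, 42, None, 43]
BFS from the root, enqueuing left then right child of each popped node:
  queue [2] -> pop 2, enqueue [25], visited so far: [2]
  queue [25] -> pop 25, enqueue [3, 27], visited so far: [2, 25]
  queue [3, 27] -> pop 3, enqueue [11], visited so far: [2, 25, 3]
  queue [27, 11] -> pop 27, enqueue [38], visited so far: [2, 25, 3, 27]
  queue [11, 38] -> pop 11, enqueue [none], visited so far: [2, 25, 3, 27, 11]
  queue [38] -> pop 38, enqueue [42], visited so far: [2, 25, 3, 27, 11, 38]
  queue [42] -> pop 42, enqueue [43], visited so far: [2, 25, 3, 27, 11, 38, 42]
  queue [43] -> pop 43, enqueue [none], visited so far: [2, 25, 3, 27, 11, 38, 42, 43]
Result: [2, 25, 3, 27, 11, 38, 42, 43]


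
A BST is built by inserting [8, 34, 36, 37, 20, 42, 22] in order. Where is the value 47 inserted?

Starting tree (level order): [8, None, 34, 20, 36, None, 22, None, 37, None, None, None, 42]
Insertion path: 8 -> 34 -> 36 -> 37 -> 42
Result: insert 47 as right child of 42
Final tree (level order): [8, None, 34, 20, 36, None, 22, None, 37, None, None, None, 42, None, 47]


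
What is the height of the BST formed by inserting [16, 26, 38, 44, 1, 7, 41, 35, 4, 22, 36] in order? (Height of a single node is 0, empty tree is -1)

Insertion order: [16, 26, 38, 44, 1, 7, 41, 35, 4, 22, 36]
Tree (level-order array): [16, 1, 26, None, 7, 22, 38, 4, None, None, None, 35, 44, None, None, None, 36, 41]
Compute height bottom-up (empty subtree = -1):
  height(4) = 1 + max(-1, -1) = 0
  height(7) = 1 + max(0, -1) = 1
  height(1) = 1 + max(-1, 1) = 2
  height(22) = 1 + max(-1, -1) = 0
  height(36) = 1 + max(-1, -1) = 0
  height(35) = 1 + max(-1, 0) = 1
  height(41) = 1 + max(-1, -1) = 0
  height(44) = 1 + max(0, -1) = 1
  height(38) = 1 + max(1, 1) = 2
  height(26) = 1 + max(0, 2) = 3
  height(16) = 1 + max(2, 3) = 4
Height = 4


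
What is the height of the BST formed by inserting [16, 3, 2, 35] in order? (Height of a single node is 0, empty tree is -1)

Insertion order: [16, 3, 2, 35]
Tree (level-order array): [16, 3, 35, 2]
Compute height bottom-up (empty subtree = -1):
  height(2) = 1 + max(-1, -1) = 0
  height(3) = 1 + max(0, -1) = 1
  height(35) = 1 + max(-1, -1) = 0
  height(16) = 1 + max(1, 0) = 2
Height = 2


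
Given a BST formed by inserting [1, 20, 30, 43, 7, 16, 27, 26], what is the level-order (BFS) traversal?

Tree insertion order: [1, 20, 30, 43, 7, 16, 27, 26]
Tree (level-order array): [1, None, 20, 7, 30, None, 16, 27, 43, None, None, 26]
BFS from the root, enqueuing left then right child of each popped node:
  queue [1] -> pop 1, enqueue [20], visited so far: [1]
  queue [20] -> pop 20, enqueue [7, 30], visited so far: [1, 20]
  queue [7, 30] -> pop 7, enqueue [16], visited so far: [1, 20, 7]
  queue [30, 16] -> pop 30, enqueue [27, 43], visited so far: [1, 20, 7, 30]
  queue [16, 27, 43] -> pop 16, enqueue [none], visited so far: [1, 20, 7, 30, 16]
  queue [27, 43] -> pop 27, enqueue [26], visited so far: [1, 20, 7, 30, 16, 27]
  queue [43, 26] -> pop 43, enqueue [none], visited so far: [1, 20, 7, 30, 16, 27, 43]
  queue [26] -> pop 26, enqueue [none], visited so far: [1, 20, 7, 30, 16, 27, 43, 26]
Result: [1, 20, 7, 30, 16, 27, 43, 26]


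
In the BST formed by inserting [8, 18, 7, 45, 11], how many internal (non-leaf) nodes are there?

Tree built from: [8, 18, 7, 45, 11]
Tree (level-order array): [8, 7, 18, None, None, 11, 45]
Rule: An internal node has at least one child.
Per-node child counts:
  node 8: 2 child(ren)
  node 7: 0 child(ren)
  node 18: 2 child(ren)
  node 11: 0 child(ren)
  node 45: 0 child(ren)
Matching nodes: [8, 18]
Count of internal (non-leaf) nodes: 2


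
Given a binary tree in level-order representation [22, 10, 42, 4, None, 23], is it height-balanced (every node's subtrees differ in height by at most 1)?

Tree (level-order array): [22, 10, 42, 4, None, 23]
Definition: a tree is height-balanced if, at every node, |h(left) - h(right)| <= 1 (empty subtree has height -1).
Bottom-up per-node check:
  node 4: h_left=-1, h_right=-1, diff=0 [OK], height=0
  node 10: h_left=0, h_right=-1, diff=1 [OK], height=1
  node 23: h_left=-1, h_right=-1, diff=0 [OK], height=0
  node 42: h_left=0, h_right=-1, diff=1 [OK], height=1
  node 22: h_left=1, h_right=1, diff=0 [OK], height=2
All nodes satisfy the balance condition.
Result: Balanced


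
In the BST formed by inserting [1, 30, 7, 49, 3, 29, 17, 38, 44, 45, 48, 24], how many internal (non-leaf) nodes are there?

Tree built from: [1, 30, 7, 49, 3, 29, 17, 38, 44, 45, 48, 24]
Tree (level-order array): [1, None, 30, 7, 49, 3, 29, 38, None, None, None, 17, None, None, 44, None, 24, None, 45, None, None, None, 48]
Rule: An internal node has at least one child.
Per-node child counts:
  node 1: 1 child(ren)
  node 30: 2 child(ren)
  node 7: 2 child(ren)
  node 3: 0 child(ren)
  node 29: 1 child(ren)
  node 17: 1 child(ren)
  node 24: 0 child(ren)
  node 49: 1 child(ren)
  node 38: 1 child(ren)
  node 44: 1 child(ren)
  node 45: 1 child(ren)
  node 48: 0 child(ren)
Matching nodes: [1, 30, 7, 29, 17, 49, 38, 44, 45]
Count of internal (non-leaf) nodes: 9


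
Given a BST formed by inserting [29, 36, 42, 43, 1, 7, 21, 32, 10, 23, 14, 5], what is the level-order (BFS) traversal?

Tree insertion order: [29, 36, 42, 43, 1, 7, 21, 32, 10, 23, 14, 5]
Tree (level-order array): [29, 1, 36, None, 7, 32, 42, 5, 21, None, None, None, 43, None, None, 10, 23, None, None, None, 14]
BFS from the root, enqueuing left then right child of each popped node:
  queue [29] -> pop 29, enqueue [1, 36], visited so far: [29]
  queue [1, 36] -> pop 1, enqueue [7], visited so far: [29, 1]
  queue [36, 7] -> pop 36, enqueue [32, 42], visited so far: [29, 1, 36]
  queue [7, 32, 42] -> pop 7, enqueue [5, 21], visited so far: [29, 1, 36, 7]
  queue [32, 42, 5, 21] -> pop 32, enqueue [none], visited so far: [29, 1, 36, 7, 32]
  queue [42, 5, 21] -> pop 42, enqueue [43], visited so far: [29, 1, 36, 7, 32, 42]
  queue [5, 21, 43] -> pop 5, enqueue [none], visited so far: [29, 1, 36, 7, 32, 42, 5]
  queue [21, 43] -> pop 21, enqueue [10, 23], visited so far: [29, 1, 36, 7, 32, 42, 5, 21]
  queue [43, 10, 23] -> pop 43, enqueue [none], visited so far: [29, 1, 36, 7, 32, 42, 5, 21, 43]
  queue [10, 23] -> pop 10, enqueue [14], visited so far: [29, 1, 36, 7, 32, 42, 5, 21, 43, 10]
  queue [23, 14] -> pop 23, enqueue [none], visited so far: [29, 1, 36, 7, 32, 42, 5, 21, 43, 10, 23]
  queue [14] -> pop 14, enqueue [none], visited so far: [29, 1, 36, 7, 32, 42, 5, 21, 43, 10, 23, 14]
Result: [29, 1, 36, 7, 32, 42, 5, 21, 43, 10, 23, 14]


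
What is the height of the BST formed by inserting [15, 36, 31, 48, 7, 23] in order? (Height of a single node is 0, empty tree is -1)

Insertion order: [15, 36, 31, 48, 7, 23]
Tree (level-order array): [15, 7, 36, None, None, 31, 48, 23]
Compute height bottom-up (empty subtree = -1):
  height(7) = 1 + max(-1, -1) = 0
  height(23) = 1 + max(-1, -1) = 0
  height(31) = 1 + max(0, -1) = 1
  height(48) = 1 + max(-1, -1) = 0
  height(36) = 1 + max(1, 0) = 2
  height(15) = 1 + max(0, 2) = 3
Height = 3


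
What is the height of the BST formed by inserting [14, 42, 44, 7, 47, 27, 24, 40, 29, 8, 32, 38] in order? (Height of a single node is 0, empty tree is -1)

Insertion order: [14, 42, 44, 7, 47, 27, 24, 40, 29, 8, 32, 38]
Tree (level-order array): [14, 7, 42, None, 8, 27, 44, None, None, 24, 40, None, 47, None, None, 29, None, None, None, None, 32, None, 38]
Compute height bottom-up (empty subtree = -1):
  height(8) = 1 + max(-1, -1) = 0
  height(7) = 1 + max(-1, 0) = 1
  height(24) = 1 + max(-1, -1) = 0
  height(38) = 1 + max(-1, -1) = 0
  height(32) = 1 + max(-1, 0) = 1
  height(29) = 1 + max(-1, 1) = 2
  height(40) = 1 + max(2, -1) = 3
  height(27) = 1 + max(0, 3) = 4
  height(47) = 1 + max(-1, -1) = 0
  height(44) = 1 + max(-1, 0) = 1
  height(42) = 1 + max(4, 1) = 5
  height(14) = 1 + max(1, 5) = 6
Height = 6


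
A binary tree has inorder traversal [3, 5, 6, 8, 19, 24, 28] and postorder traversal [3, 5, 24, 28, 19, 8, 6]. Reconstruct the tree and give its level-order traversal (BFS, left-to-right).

Inorder:   [3, 5, 6, 8, 19, 24, 28]
Postorder: [3, 5, 24, 28, 19, 8, 6]
Algorithm: postorder visits root last, so walk postorder right-to-left;
each value is the root of the current inorder slice — split it at that
value, recurse on the right subtree first, then the left.
Recursive splits:
  root=6; inorder splits into left=[3, 5], right=[8, 19, 24, 28]
  root=8; inorder splits into left=[], right=[19, 24, 28]
  root=19; inorder splits into left=[], right=[24, 28]
  root=28; inorder splits into left=[24], right=[]
  root=24; inorder splits into left=[], right=[]
  root=5; inorder splits into left=[3], right=[]
  root=3; inorder splits into left=[], right=[]
Reconstructed level-order: [6, 5, 8, 3, 19, 28, 24]


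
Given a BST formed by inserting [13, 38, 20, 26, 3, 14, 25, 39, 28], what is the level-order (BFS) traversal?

Tree insertion order: [13, 38, 20, 26, 3, 14, 25, 39, 28]
Tree (level-order array): [13, 3, 38, None, None, 20, 39, 14, 26, None, None, None, None, 25, 28]
BFS from the root, enqueuing left then right child of each popped node:
  queue [13] -> pop 13, enqueue [3, 38], visited so far: [13]
  queue [3, 38] -> pop 3, enqueue [none], visited so far: [13, 3]
  queue [38] -> pop 38, enqueue [20, 39], visited so far: [13, 3, 38]
  queue [20, 39] -> pop 20, enqueue [14, 26], visited so far: [13, 3, 38, 20]
  queue [39, 14, 26] -> pop 39, enqueue [none], visited so far: [13, 3, 38, 20, 39]
  queue [14, 26] -> pop 14, enqueue [none], visited so far: [13, 3, 38, 20, 39, 14]
  queue [26] -> pop 26, enqueue [25, 28], visited so far: [13, 3, 38, 20, 39, 14, 26]
  queue [25, 28] -> pop 25, enqueue [none], visited so far: [13, 3, 38, 20, 39, 14, 26, 25]
  queue [28] -> pop 28, enqueue [none], visited so far: [13, 3, 38, 20, 39, 14, 26, 25, 28]
Result: [13, 3, 38, 20, 39, 14, 26, 25, 28]


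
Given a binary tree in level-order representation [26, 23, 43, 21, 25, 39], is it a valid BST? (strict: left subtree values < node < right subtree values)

Level-order array: [26, 23, 43, 21, 25, 39]
Validate using subtree bounds (lo, hi): at each node, require lo < value < hi,
then recurse left with hi=value and right with lo=value.
Preorder trace (stopping at first violation):
  at node 26 with bounds (-inf, +inf): OK
  at node 23 with bounds (-inf, 26): OK
  at node 21 with bounds (-inf, 23): OK
  at node 25 with bounds (23, 26): OK
  at node 43 with bounds (26, +inf): OK
  at node 39 with bounds (26, 43): OK
No violation found at any node.
Result: Valid BST


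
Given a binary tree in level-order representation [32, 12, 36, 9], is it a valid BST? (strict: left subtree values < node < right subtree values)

Level-order array: [32, 12, 36, 9]
Validate using subtree bounds (lo, hi): at each node, require lo < value < hi,
then recurse left with hi=value and right with lo=value.
Preorder trace (stopping at first violation):
  at node 32 with bounds (-inf, +inf): OK
  at node 12 with bounds (-inf, 32): OK
  at node 9 with bounds (-inf, 12): OK
  at node 36 with bounds (32, +inf): OK
No violation found at any node.
Result: Valid BST


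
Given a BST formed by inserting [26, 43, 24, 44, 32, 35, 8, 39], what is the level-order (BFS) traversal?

Tree insertion order: [26, 43, 24, 44, 32, 35, 8, 39]
Tree (level-order array): [26, 24, 43, 8, None, 32, 44, None, None, None, 35, None, None, None, 39]
BFS from the root, enqueuing left then right child of each popped node:
  queue [26] -> pop 26, enqueue [24, 43], visited so far: [26]
  queue [24, 43] -> pop 24, enqueue [8], visited so far: [26, 24]
  queue [43, 8] -> pop 43, enqueue [32, 44], visited so far: [26, 24, 43]
  queue [8, 32, 44] -> pop 8, enqueue [none], visited so far: [26, 24, 43, 8]
  queue [32, 44] -> pop 32, enqueue [35], visited so far: [26, 24, 43, 8, 32]
  queue [44, 35] -> pop 44, enqueue [none], visited so far: [26, 24, 43, 8, 32, 44]
  queue [35] -> pop 35, enqueue [39], visited so far: [26, 24, 43, 8, 32, 44, 35]
  queue [39] -> pop 39, enqueue [none], visited so far: [26, 24, 43, 8, 32, 44, 35, 39]
Result: [26, 24, 43, 8, 32, 44, 35, 39]


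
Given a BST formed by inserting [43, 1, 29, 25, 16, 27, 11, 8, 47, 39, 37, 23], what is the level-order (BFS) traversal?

Tree insertion order: [43, 1, 29, 25, 16, 27, 11, 8, 47, 39, 37, 23]
Tree (level-order array): [43, 1, 47, None, 29, None, None, 25, 39, 16, 27, 37, None, 11, 23, None, None, None, None, 8]
BFS from the root, enqueuing left then right child of each popped node:
  queue [43] -> pop 43, enqueue [1, 47], visited so far: [43]
  queue [1, 47] -> pop 1, enqueue [29], visited so far: [43, 1]
  queue [47, 29] -> pop 47, enqueue [none], visited so far: [43, 1, 47]
  queue [29] -> pop 29, enqueue [25, 39], visited so far: [43, 1, 47, 29]
  queue [25, 39] -> pop 25, enqueue [16, 27], visited so far: [43, 1, 47, 29, 25]
  queue [39, 16, 27] -> pop 39, enqueue [37], visited so far: [43, 1, 47, 29, 25, 39]
  queue [16, 27, 37] -> pop 16, enqueue [11, 23], visited so far: [43, 1, 47, 29, 25, 39, 16]
  queue [27, 37, 11, 23] -> pop 27, enqueue [none], visited so far: [43, 1, 47, 29, 25, 39, 16, 27]
  queue [37, 11, 23] -> pop 37, enqueue [none], visited so far: [43, 1, 47, 29, 25, 39, 16, 27, 37]
  queue [11, 23] -> pop 11, enqueue [8], visited so far: [43, 1, 47, 29, 25, 39, 16, 27, 37, 11]
  queue [23, 8] -> pop 23, enqueue [none], visited so far: [43, 1, 47, 29, 25, 39, 16, 27, 37, 11, 23]
  queue [8] -> pop 8, enqueue [none], visited so far: [43, 1, 47, 29, 25, 39, 16, 27, 37, 11, 23, 8]
Result: [43, 1, 47, 29, 25, 39, 16, 27, 37, 11, 23, 8]


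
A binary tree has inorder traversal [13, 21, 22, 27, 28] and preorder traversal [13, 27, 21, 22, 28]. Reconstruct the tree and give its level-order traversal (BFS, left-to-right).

Inorder:  [13, 21, 22, 27, 28]
Preorder: [13, 27, 21, 22, 28]
Algorithm: preorder visits root first, so consume preorder in order;
for each root, split the current inorder slice at that value into
left-subtree inorder and right-subtree inorder, then recurse.
Recursive splits:
  root=13; inorder splits into left=[], right=[21, 22, 27, 28]
  root=27; inorder splits into left=[21, 22], right=[28]
  root=21; inorder splits into left=[], right=[22]
  root=22; inorder splits into left=[], right=[]
  root=28; inorder splits into left=[], right=[]
Reconstructed level-order: [13, 27, 21, 28, 22]


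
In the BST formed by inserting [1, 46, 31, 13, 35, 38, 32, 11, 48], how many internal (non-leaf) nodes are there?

Tree built from: [1, 46, 31, 13, 35, 38, 32, 11, 48]
Tree (level-order array): [1, None, 46, 31, 48, 13, 35, None, None, 11, None, 32, 38]
Rule: An internal node has at least one child.
Per-node child counts:
  node 1: 1 child(ren)
  node 46: 2 child(ren)
  node 31: 2 child(ren)
  node 13: 1 child(ren)
  node 11: 0 child(ren)
  node 35: 2 child(ren)
  node 32: 0 child(ren)
  node 38: 0 child(ren)
  node 48: 0 child(ren)
Matching nodes: [1, 46, 31, 13, 35]
Count of internal (non-leaf) nodes: 5


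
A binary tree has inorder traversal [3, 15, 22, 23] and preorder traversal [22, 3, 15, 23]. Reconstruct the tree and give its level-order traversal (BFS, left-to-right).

Inorder:  [3, 15, 22, 23]
Preorder: [22, 3, 15, 23]
Algorithm: preorder visits root first, so consume preorder in order;
for each root, split the current inorder slice at that value into
left-subtree inorder and right-subtree inorder, then recurse.
Recursive splits:
  root=22; inorder splits into left=[3, 15], right=[23]
  root=3; inorder splits into left=[], right=[15]
  root=15; inorder splits into left=[], right=[]
  root=23; inorder splits into left=[], right=[]
Reconstructed level-order: [22, 3, 23, 15]
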